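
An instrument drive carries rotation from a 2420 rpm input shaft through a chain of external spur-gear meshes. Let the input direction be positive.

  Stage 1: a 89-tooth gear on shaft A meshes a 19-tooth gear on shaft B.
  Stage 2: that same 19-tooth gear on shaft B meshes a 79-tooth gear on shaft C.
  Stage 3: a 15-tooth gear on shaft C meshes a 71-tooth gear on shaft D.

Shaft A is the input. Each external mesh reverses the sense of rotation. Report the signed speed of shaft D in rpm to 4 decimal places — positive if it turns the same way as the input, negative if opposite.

Stage 1 [89T→19T]: ω = 2420.0000×89/19 = 11335.7895 rpm, dir flips to −; running = −11335.7895
Stage 2 [19T→79T]: ω = 11335.7895×19/79 = 2726.3291 rpm, dir flips to +; running = +2726.3291
Stage 3 [15T→71T]: ω = 2726.3291×15/71 = 575.9850 rpm, dir flips to −; running = −575.9850

-575.9850 rpm (opposite to input, |ω| = 575.9850 rpm)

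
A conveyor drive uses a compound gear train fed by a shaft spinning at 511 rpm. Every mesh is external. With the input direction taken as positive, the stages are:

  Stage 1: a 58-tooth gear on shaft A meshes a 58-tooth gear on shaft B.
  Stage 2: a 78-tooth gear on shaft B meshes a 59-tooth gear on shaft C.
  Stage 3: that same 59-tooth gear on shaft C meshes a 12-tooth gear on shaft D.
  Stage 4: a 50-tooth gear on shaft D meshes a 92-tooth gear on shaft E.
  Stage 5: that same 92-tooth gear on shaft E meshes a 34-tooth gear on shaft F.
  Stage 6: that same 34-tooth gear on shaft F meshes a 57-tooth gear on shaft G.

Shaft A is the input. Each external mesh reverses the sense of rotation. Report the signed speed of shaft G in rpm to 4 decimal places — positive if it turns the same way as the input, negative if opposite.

+2913.5965 rpm (same as input, |ω| = 2913.5965 rpm)

Stage 1 [58T→58T]: ω = 511.0000×58/58 = 511.0000 rpm, dir flips to −; running = −511.0000
Stage 2 [78T→59T]: ω = 511.0000×78/59 = 675.5593 rpm, dir flips to +; running = +675.5593
Stage 3 [59T→12T]: ω = 675.5593×59/12 = 3321.5000 rpm, dir flips to −; running = −3321.5000
Stage 4 [50T→92T]: ω = 3321.5000×50/92 = 1805.1630 rpm, dir flips to +; running = +1805.1630
Stage 5 [92T→34T]: ω = 1805.1630×92/34 = 4884.5588 rpm, dir flips to −; running = −4884.5588
Stage 6 [34T→57T]: ω = 4884.5588×34/57 = 2913.5965 rpm, dir flips to +; running = +2913.5965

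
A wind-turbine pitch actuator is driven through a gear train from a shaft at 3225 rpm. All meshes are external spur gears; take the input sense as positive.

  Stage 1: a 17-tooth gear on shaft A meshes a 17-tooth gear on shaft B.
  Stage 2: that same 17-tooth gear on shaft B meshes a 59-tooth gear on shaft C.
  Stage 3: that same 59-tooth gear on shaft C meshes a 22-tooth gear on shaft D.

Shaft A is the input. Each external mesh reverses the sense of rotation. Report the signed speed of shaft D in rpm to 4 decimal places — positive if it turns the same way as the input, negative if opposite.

Stage 1 [17T→17T]: ω = 3225.0000×17/17 = 3225.0000 rpm, dir flips to −; running = −3225.0000
Stage 2 [17T→59T]: ω = 3225.0000×17/59 = 929.2373 rpm, dir flips to +; running = +929.2373
Stage 3 [59T→22T]: ω = 929.2373×59/22 = 2492.0455 rpm, dir flips to −; running = −2492.0455

-2492.0455 rpm (opposite to input, |ω| = 2492.0455 rpm)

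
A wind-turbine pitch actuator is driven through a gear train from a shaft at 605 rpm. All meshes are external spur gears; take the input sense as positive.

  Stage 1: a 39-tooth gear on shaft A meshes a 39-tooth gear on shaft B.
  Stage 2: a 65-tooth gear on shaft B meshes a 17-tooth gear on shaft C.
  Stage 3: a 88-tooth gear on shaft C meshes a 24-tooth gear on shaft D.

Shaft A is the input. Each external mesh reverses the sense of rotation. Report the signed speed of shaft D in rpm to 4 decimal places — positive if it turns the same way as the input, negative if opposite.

Stage 1 [39T→39T]: ω = 605.0000×39/39 = 605.0000 rpm, dir flips to −; running = −605.0000
Stage 2 [65T→17T]: ω = 605.0000×65/17 = 2313.2353 rpm, dir flips to +; running = +2313.2353
Stage 3 [88T→24T]: ω = 2313.2353×88/24 = 8481.8627 rpm, dir flips to −; running = −8481.8627

-8481.8627 rpm (opposite to input, |ω| = 8481.8627 rpm)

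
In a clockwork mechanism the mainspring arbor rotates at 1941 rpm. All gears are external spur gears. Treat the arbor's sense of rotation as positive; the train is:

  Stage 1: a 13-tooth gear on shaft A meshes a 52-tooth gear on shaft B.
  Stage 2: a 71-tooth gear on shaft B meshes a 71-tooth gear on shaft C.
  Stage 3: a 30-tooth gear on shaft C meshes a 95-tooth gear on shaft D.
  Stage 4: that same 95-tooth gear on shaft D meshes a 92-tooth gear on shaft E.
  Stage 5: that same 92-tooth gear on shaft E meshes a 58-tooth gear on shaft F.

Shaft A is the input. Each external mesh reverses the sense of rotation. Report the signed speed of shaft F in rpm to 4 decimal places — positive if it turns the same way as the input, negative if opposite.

-250.9914 rpm (opposite to input, |ω| = 250.9914 rpm)

Stage 1 [13T→52T]: ω = 1941.0000×13/52 = 485.2500 rpm, dir flips to −; running = −485.2500
Stage 2 [71T→71T]: ω = 485.2500×71/71 = 485.2500 rpm, dir flips to +; running = +485.2500
Stage 3 [30T→95T]: ω = 485.2500×30/95 = 153.2368 rpm, dir flips to −; running = −153.2368
Stage 4 [95T→92T]: ω = 153.2368×95/92 = 158.2337 rpm, dir flips to +; running = +158.2337
Stage 5 [92T→58T]: ω = 158.2337×92/58 = 250.9914 rpm, dir flips to −; running = −250.9914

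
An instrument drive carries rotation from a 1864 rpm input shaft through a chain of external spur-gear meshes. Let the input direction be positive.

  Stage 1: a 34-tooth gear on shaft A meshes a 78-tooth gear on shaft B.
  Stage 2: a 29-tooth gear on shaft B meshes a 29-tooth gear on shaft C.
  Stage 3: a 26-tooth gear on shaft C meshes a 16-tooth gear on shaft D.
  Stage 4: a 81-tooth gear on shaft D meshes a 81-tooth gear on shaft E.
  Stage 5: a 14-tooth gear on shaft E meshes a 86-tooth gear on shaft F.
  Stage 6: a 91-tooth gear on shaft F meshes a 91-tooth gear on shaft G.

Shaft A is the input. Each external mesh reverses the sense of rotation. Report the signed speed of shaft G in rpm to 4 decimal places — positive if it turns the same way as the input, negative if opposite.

+214.9380 rpm (same as input, |ω| = 214.9380 rpm)

Stage 1 [34T→78T]: ω = 1864.0000×34/78 = 812.5128 rpm, dir flips to −; running = −812.5128
Stage 2 [29T→29T]: ω = 812.5128×29/29 = 812.5128 rpm, dir flips to +; running = +812.5128
Stage 3 [26T→16T]: ω = 812.5128×26/16 = 1320.3333 rpm, dir flips to −; running = −1320.3333
Stage 4 [81T→81T]: ω = 1320.3333×81/81 = 1320.3333 rpm, dir flips to +; running = +1320.3333
Stage 5 [14T→86T]: ω = 1320.3333×14/86 = 214.9380 rpm, dir flips to −; running = −214.9380
Stage 6 [91T→91T]: ω = 214.9380×91/91 = 214.9380 rpm, dir flips to +; running = +214.9380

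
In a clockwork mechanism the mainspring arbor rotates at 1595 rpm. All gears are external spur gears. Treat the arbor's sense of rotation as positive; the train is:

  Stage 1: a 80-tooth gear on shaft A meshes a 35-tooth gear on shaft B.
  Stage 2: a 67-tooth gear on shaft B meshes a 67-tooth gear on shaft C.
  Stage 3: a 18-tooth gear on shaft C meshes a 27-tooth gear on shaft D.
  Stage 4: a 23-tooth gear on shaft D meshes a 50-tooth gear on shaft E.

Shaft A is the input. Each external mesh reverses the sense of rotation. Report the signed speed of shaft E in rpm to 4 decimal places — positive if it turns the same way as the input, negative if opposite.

Stage 1 [80T→35T]: ω = 1595.0000×80/35 = 3645.7143 rpm, dir flips to −; running = −3645.7143
Stage 2 [67T→67T]: ω = 3645.7143×67/67 = 3645.7143 rpm, dir flips to +; running = +3645.7143
Stage 3 [18T→27T]: ω = 3645.7143×18/27 = 2430.4762 rpm, dir flips to −; running = −2430.4762
Stage 4 [23T→50T]: ω = 2430.4762×23/50 = 1118.0190 rpm, dir flips to +; running = +1118.0190

+1118.0190 rpm (same as input, |ω| = 1118.0190 rpm)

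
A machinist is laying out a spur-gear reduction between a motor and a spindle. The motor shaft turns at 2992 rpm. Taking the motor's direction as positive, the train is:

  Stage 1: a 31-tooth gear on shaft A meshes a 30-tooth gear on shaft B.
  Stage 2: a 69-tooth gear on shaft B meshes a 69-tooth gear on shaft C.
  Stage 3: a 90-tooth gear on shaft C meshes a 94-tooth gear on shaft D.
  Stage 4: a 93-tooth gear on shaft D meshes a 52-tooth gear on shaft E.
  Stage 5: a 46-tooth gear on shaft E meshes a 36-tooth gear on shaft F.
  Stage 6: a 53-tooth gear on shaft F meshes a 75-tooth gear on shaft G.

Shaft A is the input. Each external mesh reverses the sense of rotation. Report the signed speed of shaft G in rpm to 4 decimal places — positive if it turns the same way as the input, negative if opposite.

+4780.4219 rpm (same as input, |ω| = 4780.4219 rpm)

Stage 1 [31T→30T]: ω = 2992.0000×31/30 = 3091.7333 rpm, dir flips to −; running = −3091.7333
Stage 2 [69T→69T]: ω = 3091.7333×69/69 = 3091.7333 rpm, dir flips to +; running = +3091.7333
Stage 3 [90T→94T]: ω = 3091.7333×90/94 = 2960.1702 rpm, dir flips to −; running = −2960.1702
Stage 4 [93T→52T]: ω = 2960.1702×93/52 = 5294.1506 rpm, dir flips to +; running = +5294.1506
Stage 5 [46T→36T]: ω = 5294.1506×46/36 = 6764.7480 rpm, dir flips to −; running = −6764.7480
Stage 6 [53T→75T]: ω = 6764.7480×53/75 = 4780.4219 rpm, dir flips to +; running = +4780.4219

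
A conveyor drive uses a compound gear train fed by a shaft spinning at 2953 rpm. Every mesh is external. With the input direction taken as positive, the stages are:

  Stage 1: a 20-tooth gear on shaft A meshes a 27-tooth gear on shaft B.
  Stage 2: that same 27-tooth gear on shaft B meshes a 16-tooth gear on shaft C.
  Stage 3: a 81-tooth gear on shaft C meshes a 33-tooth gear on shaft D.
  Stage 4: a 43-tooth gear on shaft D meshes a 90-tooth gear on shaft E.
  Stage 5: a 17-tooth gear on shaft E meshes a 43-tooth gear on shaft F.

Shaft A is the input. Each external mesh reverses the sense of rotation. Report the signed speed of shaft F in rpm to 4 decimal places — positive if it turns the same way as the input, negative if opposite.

Stage 1 [20T→27T]: ω = 2953.0000×20/27 = 2187.4074 rpm, dir flips to −; running = −2187.4074
Stage 2 [27T→16T]: ω = 2187.4074×27/16 = 3691.2500 rpm, dir flips to +; running = +3691.2500
Stage 3 [81T→33T]: ω = 3691.2500×81/33 = 9060.3409 rpm, dir flips to −; running = −9060.3409
Stage 4 [43T→90T]: ω = 9060.3409×43/90 = 4328.8295 rpm, dir flips to +; running = +4328.8295
Stage 5 [17T→43T]: ω = 4328.8295×17/43 = 1711.3977 rpm, dir flips to −; running = −1711.3977

-1711.3977 rpm (opposite to input, |ω| = 1711.3977 rpm)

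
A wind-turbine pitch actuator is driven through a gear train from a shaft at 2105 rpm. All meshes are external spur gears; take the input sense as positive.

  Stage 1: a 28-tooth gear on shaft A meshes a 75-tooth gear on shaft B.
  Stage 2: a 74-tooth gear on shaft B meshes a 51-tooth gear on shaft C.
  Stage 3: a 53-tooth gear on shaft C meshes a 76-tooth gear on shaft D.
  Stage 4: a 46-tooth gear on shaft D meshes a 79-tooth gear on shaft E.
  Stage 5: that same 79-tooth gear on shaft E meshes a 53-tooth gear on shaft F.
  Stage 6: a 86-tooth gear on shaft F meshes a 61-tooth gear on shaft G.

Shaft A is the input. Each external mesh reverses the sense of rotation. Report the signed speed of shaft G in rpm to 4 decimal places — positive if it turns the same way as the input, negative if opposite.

+973.0234 rpm (same as input, |ω| = 973.0234 rpm)

Stage 1 [28T→75T]: ω = 2105.0000×28/75 = 785.8667 rpm, dir flips to −; running = −785.8667
Stage 2 [74T→51T]: ω = 785.8667×74/51 = 1140.2771 rpm, dir flips to +; running = +1140.2771
Stage 3 [53T→76T]: ω = 1140.2771×53/76 = 795.1933 rpm, dir flips to −; running = −795.1933
Stage 4 [46T→79T]: ω = 795.1933×46/79 = 463.0239 rpm, dir flips to +; running = +463.0239
Stage 5 [79T→53T]: ω = 463.0239×79/53 = 690.1677 rpm, dir flips to −; running = −690.1677
Stage 6 [86T→61T]: ω = 690.1677×86/61 = 973.0234 rpm, dir flips to +; running = +973.0234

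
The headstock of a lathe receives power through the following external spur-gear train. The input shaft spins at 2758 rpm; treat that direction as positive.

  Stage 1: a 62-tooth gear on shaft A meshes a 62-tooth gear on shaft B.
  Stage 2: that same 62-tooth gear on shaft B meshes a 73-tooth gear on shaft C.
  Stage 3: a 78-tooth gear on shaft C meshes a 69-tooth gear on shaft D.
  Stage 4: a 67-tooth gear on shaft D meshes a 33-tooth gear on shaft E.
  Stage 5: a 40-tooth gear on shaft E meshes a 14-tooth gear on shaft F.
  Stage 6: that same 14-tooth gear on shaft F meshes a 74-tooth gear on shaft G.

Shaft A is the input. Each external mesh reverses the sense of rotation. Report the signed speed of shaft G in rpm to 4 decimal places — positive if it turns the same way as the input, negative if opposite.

Stage 1 [62T→62T]: ω = 2758.0000×62/62 = 2758.0000 rpm, dir flips to −; running = −2758.0000
Stage 2 [62T→73T]: ω = 2758.0000×62/73 = 2342.4110 rpm, dir flips to +; running = +2342.4110
Stage 3 [78T→69T]: ω = 2342.4110×78/69 = 2647.9428 rpm, dir flips to −; running = −2647.9428
Stage 4 [67T→33T]: ω = 2647.9428×67/33 = 5376.1263 rpm, dir flips to +; running = +5376.1263
Stage 5 [40T→14T]: ω = 5376.1263×40/14 = 15360.3610 rpm, dir flips to −; running = −15360.3610
Stage 6 [14T→74T]: ω = 15360.3610×14/74 = 2906.0142 rpm, dir flips to +; running = +2906.0142

+2906.0142 rpm (same as input, |ω| = 2906.0142 rpm)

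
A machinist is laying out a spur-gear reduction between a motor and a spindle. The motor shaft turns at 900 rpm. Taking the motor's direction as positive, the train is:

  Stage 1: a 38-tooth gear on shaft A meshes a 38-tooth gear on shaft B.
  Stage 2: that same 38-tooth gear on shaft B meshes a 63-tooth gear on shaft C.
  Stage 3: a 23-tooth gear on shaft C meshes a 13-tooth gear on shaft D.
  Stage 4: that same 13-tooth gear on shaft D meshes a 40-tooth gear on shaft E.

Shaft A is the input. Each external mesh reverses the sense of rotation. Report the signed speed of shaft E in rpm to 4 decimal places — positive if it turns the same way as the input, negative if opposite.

Stage 1 [38T→38T]: ω = 900.0000×38/38 = 900.0000 rpm, dir flips to −; running = −900.0000
Stage 2 [38T→63T]: ω = 900.0000×38/63 = 542.8571 rpm, dir flips to +; running = +542.8571
Stage 3 [23T→13T]: ω = 542.8571×23/13 = 960.4396 rpm, dir flips to −; running = −960.4396
Stage 4 [13T→40T]: ω = 960.4396×13/40 = 312.1429 rpm, dir flips to +; running = +312.1429

+312.1429 rpm (same as input, |ω| = 312.1429 rpm)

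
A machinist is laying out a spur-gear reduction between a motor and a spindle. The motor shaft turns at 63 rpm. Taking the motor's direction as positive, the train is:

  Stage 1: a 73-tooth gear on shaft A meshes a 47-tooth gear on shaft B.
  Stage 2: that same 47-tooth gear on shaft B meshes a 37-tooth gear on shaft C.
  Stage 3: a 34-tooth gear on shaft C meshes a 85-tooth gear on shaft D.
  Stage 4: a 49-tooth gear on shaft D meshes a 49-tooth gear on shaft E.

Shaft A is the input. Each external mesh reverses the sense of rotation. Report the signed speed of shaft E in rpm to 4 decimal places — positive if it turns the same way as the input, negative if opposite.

Stage 1 [73T→47T]: ω = 63.0000×73/47 = 97.8511 rpm, dir flips to −; running = −97.8511
Stage 2 [47T→37T]: ω = 97.8511×47/37 = 124.2973 rpm, dir flips to +; running = +124.2973
Stage 3 [34T→85T]: ω = 124.2973×34/85 = 49.7189 rpm, dir flips to −; running = −49.7189
Stage 4 [49T→49T]: ω = 49.7189×49/49 = 49.7189 rpm, dir flips to +; running = +49.7189

+49.7189 rpm (same as input, |ω| = 49.7189 rpm)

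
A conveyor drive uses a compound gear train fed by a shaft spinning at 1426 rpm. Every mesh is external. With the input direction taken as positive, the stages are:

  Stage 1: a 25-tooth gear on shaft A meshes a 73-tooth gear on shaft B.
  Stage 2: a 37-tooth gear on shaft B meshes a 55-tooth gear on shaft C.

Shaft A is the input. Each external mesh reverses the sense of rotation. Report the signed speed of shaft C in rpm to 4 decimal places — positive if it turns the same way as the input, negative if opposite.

Stage 1 [25T→73T]: ω = 1426.0000×25/73 = 488.3562 rpm, dir flips to −; running = −488.3562
Stage 2 [37T→55T]: ω = 488.3562×37/55 = 328.5305 rpm, dir flips to +; running = +328.5305

+328.5305 rpm (same as input, |ω| = 328.5305 rpm)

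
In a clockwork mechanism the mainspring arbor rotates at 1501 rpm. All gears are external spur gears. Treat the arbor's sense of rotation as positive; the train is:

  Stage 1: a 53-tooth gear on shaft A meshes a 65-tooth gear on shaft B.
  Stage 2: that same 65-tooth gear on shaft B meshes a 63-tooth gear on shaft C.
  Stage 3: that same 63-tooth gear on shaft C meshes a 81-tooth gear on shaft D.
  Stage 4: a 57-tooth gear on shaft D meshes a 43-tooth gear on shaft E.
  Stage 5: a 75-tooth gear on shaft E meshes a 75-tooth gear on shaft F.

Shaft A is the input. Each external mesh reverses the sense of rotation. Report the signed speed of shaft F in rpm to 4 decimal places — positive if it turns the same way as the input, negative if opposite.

-1301.9009 rpm (opposite to input, |ω| = 1301.9009 rpm)

Stage 1 [53T→65T]: ω = 1501.0000×53/65 = 1223.8923 rpm, dir flips to −; running = −1223.8923
Stage 2 [65T→63T]: ω = 1223.8923×65/63 = 1262.7460 rpm, dir flips to +; running = +1262.7460
Stage 3 [63T→81T]: ω = 1262.7460×63/81 = 982.1358 rpm, dir flips to −; running = −982.1358
Stage 4 [57T→43T]: ω = 982.1358×57/43 = 1301.9009 rpm, dir flips to +; running = +1301.9009
Stage 5 [75T→75T]: ω = 1301.9009×75/75 = 1301.9009 rpm, dir flips to −; running = −1301.9009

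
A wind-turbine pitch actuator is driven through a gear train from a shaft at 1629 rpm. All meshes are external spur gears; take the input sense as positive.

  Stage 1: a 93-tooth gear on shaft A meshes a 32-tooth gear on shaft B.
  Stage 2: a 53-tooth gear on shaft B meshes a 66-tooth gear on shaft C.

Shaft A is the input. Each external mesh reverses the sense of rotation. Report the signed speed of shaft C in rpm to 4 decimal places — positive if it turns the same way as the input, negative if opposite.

+3801.7713 rpm (same as input, |ω| = 3801.7713 rpm)

Stage 1 [93T→32T]: ω = 1629.0000×93/32 = 4734.2812 rpm, dir flips to −; running = −4734.2812
Stage 2 [53T→66T]: ω = 4734.2812×53/66 = 3801.7713 rpm, dir flips to +; running = +3801.7713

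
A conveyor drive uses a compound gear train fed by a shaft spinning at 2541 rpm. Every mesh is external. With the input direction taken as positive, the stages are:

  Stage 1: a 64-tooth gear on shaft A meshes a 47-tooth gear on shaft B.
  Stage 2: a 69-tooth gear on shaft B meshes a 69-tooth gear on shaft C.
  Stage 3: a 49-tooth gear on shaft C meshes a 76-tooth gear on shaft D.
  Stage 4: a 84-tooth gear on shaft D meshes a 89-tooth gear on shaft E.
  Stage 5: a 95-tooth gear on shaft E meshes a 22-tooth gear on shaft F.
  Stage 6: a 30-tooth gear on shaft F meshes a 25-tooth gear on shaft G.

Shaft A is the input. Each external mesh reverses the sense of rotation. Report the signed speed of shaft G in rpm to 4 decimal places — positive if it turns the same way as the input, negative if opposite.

+10910.4011 rpm (same as input, |ω| = 10910.4011 rpm)

Stage 1 [64T→47T]: ω = 2541.0000×64/47 = 3460.0851 rpm, dir flips to −; running = −3460.0851
Stage 2 [69T→69T]: ω = 3460.0851×69/69 = 3460.0851 rpm, dir flips to +; running = +3460.0851
Stage 3 [49T→76T]: ω = 3460.0851×49/76 = 2230.8443 rpm, dir flips to −; running = −2230.8443
Stage 4 [84T→89T]: ω = 2230.8443×84/89 = 2105.5160 rpm, dir flips to +; running = +2105.5160
Stage 5 [95T→22T]: ω = 2105.5160×95/22 = 9092.0010 rpm, dir flips to −; running = −9092.0010
Stage 6 [30T→25T]: ω = 9092.0010×30/25 = 10910.4011 rpm, dir flips to +; running = +10910.4011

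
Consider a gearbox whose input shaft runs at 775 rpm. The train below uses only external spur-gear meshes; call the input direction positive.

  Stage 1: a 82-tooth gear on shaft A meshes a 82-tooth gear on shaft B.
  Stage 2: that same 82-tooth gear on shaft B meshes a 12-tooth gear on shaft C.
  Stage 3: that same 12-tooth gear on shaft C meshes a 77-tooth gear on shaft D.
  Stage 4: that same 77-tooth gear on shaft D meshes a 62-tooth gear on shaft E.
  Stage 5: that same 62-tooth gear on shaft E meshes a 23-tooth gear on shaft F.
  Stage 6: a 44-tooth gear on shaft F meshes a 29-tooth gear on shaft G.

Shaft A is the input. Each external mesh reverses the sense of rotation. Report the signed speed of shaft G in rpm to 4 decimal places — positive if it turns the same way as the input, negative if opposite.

+4192.2039 rpm (same as input, |ω| = 4192.2039 rpm)

Stage 1 [82T→82T]: ω = 775.0000×82/82 = 775.0000 rpm, dir flips to −; running = −775.0000
Stage 2 [82T→12T]: ω = 775.0000×82/12 = 5295.8333 rpm, dir flips to +; running = +5295.8333
Stage 3 [12T→77T]: ω = 5295.8333×12/77 = 825.3247 rpm, dir flips to −; running = −825.3247
Stage 4 [77T→62T]: ω = 825.3247×77/62 = 1025.0000 rpm, dir flips to +; running = +1025.0000
Stage 5 [62T→23T]: ω = 1025.0000×62/23 = 2763.0435 rpm, dir flips to −; running = −2763.0435
Stage 6 [44T→29T]: ω = 2763.0435×44/29 = 4192.2039 rpm, dir flips to +; running = +4192.2039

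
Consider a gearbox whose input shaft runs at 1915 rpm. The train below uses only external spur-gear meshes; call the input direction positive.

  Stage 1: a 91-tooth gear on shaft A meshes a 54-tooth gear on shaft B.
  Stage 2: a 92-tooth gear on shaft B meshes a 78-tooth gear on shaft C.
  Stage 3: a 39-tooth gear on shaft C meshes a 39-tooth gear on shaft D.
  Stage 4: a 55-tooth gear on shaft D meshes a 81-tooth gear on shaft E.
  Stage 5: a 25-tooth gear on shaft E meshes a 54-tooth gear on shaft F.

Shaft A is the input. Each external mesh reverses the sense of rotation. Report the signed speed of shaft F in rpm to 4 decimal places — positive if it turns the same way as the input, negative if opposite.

Stage 1 [91T→54T]: ω = 1915.0000×91/54 = 3227.1296 rpm, dir flips to −; running = −3227.1296
Stage 2 [92T→78T]: ω = 3227.1296×92/78 = 3806.3580 rpm, dir flips to +; running = +3806.3580
Stage 3 [39T→39T]: ω = 3806.3580×39/39 = 3806.3580 rpm, dir flips to −; running = −3806.3580
Stage 4 [55T→81T]: ω = 3806.3580×55/81 = 2584.5641 rpm, dir flips to +; running = +2584.5641
Stage 5 [25T→54T]: ω = 2584.5641×25/54 = 1196.5574 rpm, dir flips to −; running = −1196.5574

-1196.5574 rpm (opposite to input, |ω| = 1196.5574 rpm)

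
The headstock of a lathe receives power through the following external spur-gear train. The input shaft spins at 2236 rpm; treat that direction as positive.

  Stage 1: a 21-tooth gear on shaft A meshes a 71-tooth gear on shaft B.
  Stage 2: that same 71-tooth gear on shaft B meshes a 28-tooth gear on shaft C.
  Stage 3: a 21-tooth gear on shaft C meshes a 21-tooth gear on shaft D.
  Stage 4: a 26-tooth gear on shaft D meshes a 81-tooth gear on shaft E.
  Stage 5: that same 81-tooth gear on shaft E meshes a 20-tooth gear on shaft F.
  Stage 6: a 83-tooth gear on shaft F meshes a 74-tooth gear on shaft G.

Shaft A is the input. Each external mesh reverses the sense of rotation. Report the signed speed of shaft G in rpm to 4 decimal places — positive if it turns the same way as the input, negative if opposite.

+2445.2473 rpm (same as input, |ω| = 2445.2473 rpm)

Stage 1 [21T→71T]: ω = 2236.0000×21/71 = 661.3521 rpm, dir flips to −; running = −661.3521
Stage 2 [71T→28T]: ω = 661.3521×71/28 = 1677.0000 rpm, dir flips to +; running = +1677.0000
Stage 3 [21T→21T]: ω = 1677.0000×21/21 = 1677.0000 rpm, dir flips to −; running = −1677.0000
Stage 4 [26T→81T]: ω = 1677.0000×26/81 = 538.2963 rpm, dir flips to +; running = +538.2963
Stage 5 [81T→20T]: ω = 538.2963×81/20 = 2180.1000 rpm, dir flips to −; running = −2180.1000
Stage 6 [83T→74T]: ω = 2180.1000×83/74 = 2445.2473 rpm, dir flips to +; running = +2445.2473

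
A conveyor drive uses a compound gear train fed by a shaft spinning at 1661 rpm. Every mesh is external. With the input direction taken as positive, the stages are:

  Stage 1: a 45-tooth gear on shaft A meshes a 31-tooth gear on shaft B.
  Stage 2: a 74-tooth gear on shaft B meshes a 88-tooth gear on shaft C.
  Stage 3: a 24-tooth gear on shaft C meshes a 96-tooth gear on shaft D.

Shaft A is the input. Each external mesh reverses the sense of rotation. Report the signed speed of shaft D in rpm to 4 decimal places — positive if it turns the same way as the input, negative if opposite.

-506.8851 rpm (opposite to input, |ω| = 506.8851 rpm)

Stage 1 [45T→31T]: ω = 1661.0000×45/31 = 2411.1290 rpm, dir flips to −; running = −2411.1290
Stage 2 [74T→88T]: ω = 2411.1290×74/88 = 2027.5403 rpm, dir flips to +; running = +2027.5403
Stage 3 [24T→96T]: ω = 2027.5403×24/96 = 506.8851 rpm, dir flips to −; running = −506.8851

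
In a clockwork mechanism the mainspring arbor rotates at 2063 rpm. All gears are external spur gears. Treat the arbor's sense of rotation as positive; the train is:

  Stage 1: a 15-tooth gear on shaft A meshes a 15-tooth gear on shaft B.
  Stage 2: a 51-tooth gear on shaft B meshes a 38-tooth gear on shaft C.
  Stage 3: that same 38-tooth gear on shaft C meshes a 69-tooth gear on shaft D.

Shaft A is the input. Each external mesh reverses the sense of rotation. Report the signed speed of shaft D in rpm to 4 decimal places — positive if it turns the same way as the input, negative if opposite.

-1524.8261 rpm (opposite to input, |ω| = 1524.8261 rpm)

Stage 1 [15T→15T]: ω = 2063.0000×15/15 = 2063.0000 rpm, dir flips to −; running = −2063.0000
Stage 2 [51T→38T]: ω = 2063.0000×51/38 = 2768.7632 rpm, dir flips to +; running = +2768.7632
Stage 3 [38T→69T]: ω = 2768.7632×38/69 = 1524.8261 rpm, dir flips to −; running = −1524.8261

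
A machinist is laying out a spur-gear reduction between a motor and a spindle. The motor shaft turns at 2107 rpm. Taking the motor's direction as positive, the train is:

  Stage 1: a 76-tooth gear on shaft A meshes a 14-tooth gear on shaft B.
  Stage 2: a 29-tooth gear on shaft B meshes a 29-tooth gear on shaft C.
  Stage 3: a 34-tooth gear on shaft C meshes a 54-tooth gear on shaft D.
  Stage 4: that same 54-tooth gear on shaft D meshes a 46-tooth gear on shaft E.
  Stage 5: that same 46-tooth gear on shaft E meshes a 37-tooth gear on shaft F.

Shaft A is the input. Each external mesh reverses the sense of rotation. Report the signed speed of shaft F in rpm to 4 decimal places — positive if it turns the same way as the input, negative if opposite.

Stage 1 [76T→14T]: ω = 2107.0000×76/14 = 11438.0000 rpm, dir flips to −; running = −11438.0000
Stage 2 [29T→29T]: ω = 11438.0000×29/29 = 11438.0000 rpm, dir flips to +; running = +11438.0000
Stage 3 [34T→54T]: ω = 11438.0000×34/54 = 7201.7037 rpm, dir flips to −; running = −7201.7037
Stage 4 [54T→46T]: ω = 7201.7037×54/46 = 8454.1739 rpm, dir flips to +; running = +8454.1739
Stage 5 [46T→37T]: ω = 8454.1739×46/37 = 10510.5946 rpm, dir flips to −; running = −10510.5946

-10510.5946 rpm (opposite to input, |ω| = 10510.5946 rpm)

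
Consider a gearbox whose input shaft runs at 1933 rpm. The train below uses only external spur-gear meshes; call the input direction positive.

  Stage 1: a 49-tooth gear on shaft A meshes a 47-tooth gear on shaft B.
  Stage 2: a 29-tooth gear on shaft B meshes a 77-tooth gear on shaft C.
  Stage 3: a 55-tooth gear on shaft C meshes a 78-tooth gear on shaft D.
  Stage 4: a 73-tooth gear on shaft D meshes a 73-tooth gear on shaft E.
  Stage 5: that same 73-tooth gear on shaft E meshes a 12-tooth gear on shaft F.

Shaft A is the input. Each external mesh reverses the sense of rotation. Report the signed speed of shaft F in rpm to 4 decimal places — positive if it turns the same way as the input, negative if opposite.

-3255.7200 rpm (opposite to input, |ω| = 3255.7200 rpm)

Stage 1 [49T→47T]: ω = 1933.0000×49/47 = 2015.2553 rpm, dir flips to −; running = −2015.2553
Stage 2 [29T→77T]: ω = 2015.2553×29/77 = 758.9923 rpm, dir flips to +; running = +758.9923
Stage 3 [55T→78T]: ω = 758.9923×55/78 = 535.1869 rpm, dir flips to −; running = −535.1869
Stage 4 [73T→73T]: ω = 535.1869×73/73 = 535.1869 rpm, dir flips to +; running = +535.1869
Stage 5 [73T→12T]: ω = 535.1869×73/12 = 3255.7200 rpm, dir flips to −; running = −3255.7200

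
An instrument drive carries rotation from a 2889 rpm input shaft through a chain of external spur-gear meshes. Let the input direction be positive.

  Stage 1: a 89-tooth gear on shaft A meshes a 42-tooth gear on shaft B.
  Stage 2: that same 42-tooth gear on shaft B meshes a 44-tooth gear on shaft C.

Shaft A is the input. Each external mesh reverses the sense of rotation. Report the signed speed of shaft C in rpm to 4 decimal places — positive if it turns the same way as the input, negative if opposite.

+5843.6591 rpm (same as input, |ω| = 5843.6591 rpm)

Stage 1 [89T→42T]: ω = 2889.0000×89/42 = 6121.9286 rpm, dir flips to −; running = −6121.9286
Stage 2 [42T→44T]: ω = 6121.9286×42/44 = 5843.6591 rpm, dir flips to +; running = +5843.6591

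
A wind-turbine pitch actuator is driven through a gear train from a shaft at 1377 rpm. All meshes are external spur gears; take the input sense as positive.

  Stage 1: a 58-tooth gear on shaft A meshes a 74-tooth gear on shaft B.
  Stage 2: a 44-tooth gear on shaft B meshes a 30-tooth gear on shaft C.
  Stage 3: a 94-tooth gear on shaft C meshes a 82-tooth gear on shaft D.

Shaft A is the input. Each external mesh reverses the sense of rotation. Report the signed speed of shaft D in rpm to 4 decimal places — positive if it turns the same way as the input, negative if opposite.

Stage 1 [58T→74T]: ω = 1377.0000×58/74 = 1079.2703 rpm, dir flips to −; running = −1079.2703
Stage 2 [44T→30T]: ω = 1079.2703×44/30 = 1582.9297 rpm, dir flips to +; running = +1582.9297
Stage 3 [94T→82T]: ω = 1582.9297×94/82 = 1814.5780 rpm, dir flips to −; running = −1814.5780

-1814.5780 rpm (opposite to input, |ω| = 1814.5780 rpm)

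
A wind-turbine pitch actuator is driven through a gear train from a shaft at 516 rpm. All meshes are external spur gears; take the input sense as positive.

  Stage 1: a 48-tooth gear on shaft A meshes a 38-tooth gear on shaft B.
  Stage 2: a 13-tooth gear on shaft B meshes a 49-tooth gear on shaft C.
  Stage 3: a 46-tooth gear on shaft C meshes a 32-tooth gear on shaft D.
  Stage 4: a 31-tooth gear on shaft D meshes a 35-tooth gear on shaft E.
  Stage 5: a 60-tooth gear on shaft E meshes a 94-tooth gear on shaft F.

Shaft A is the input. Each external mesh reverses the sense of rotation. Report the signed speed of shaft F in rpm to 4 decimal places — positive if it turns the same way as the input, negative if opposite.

-140.5334 rpm (opposite to input, |ω| = 140.5334 rpm)

Stage 1 [48T→38T]: ω = 516.0000×48/38 = 651.7895 rpm, dir flips to −; running = −651.7895
Stage 2 [13T→49T]: ω = 651.7895×13/49 = 172.9237 rpm, dir flips to +; running = +172.9237
Stage 3 [46T→32T]: ω = 172.9237×46/32 = 248.5779 rpm, dir flips to −; running = −248.5779
Stage 4 [31T→35T]: ω = 248.5779×31/35 = 220.1690 rpm, dir flips to +; running = +220.1690
Stage 5 [60T→94T]: ω = 220.1690×60/94 = 140.5334 rpm, dir flips to −; running = −140.5334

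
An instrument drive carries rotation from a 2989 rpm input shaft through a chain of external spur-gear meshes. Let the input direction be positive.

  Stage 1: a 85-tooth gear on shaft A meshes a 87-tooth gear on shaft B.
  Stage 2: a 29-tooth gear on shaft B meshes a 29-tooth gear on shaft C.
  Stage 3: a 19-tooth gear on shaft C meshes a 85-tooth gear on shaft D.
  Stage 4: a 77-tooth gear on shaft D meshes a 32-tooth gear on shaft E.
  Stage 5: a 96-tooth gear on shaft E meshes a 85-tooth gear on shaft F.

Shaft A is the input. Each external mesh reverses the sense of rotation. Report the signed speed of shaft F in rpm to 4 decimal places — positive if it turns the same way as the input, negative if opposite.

Stage 1 [85T→87T]: ω = 2989.0000×85/87 = 2920.2874 rpm, dir flips to −; running = −2920.2874
Stage 2 [29T→29T]: ω = 2920.2874×29/29 = 2920.2874 rpm, dir flips to +; running = +2920.2874
Stage 3 [19T→85T]: ω = 2920.2874×19/85 = 652.7701 rpm, dir flips to −; running = −652.7701
Stage 4 [77T→32T]: ω = 652.7701×77/32 = 1570.7281 rpm, dir flips to +; running = +1570.7281
Stage 5 [96T→85T]: ω = 1570.7281×96/85 = 1773.9988 rpm, dir flips to −; running = −1773.9988

-1773.9988 rpm (opposite to input, |ω| = 1773.9988 rpm)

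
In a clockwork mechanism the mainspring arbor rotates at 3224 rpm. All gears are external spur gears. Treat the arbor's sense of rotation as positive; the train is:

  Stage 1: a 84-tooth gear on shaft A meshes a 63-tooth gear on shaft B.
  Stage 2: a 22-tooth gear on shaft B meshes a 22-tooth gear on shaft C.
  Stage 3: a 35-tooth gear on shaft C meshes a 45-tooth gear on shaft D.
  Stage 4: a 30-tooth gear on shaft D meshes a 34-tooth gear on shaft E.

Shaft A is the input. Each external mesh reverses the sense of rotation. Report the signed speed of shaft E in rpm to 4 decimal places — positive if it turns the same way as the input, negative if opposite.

+2950.0654 rpm (same as input, |ω| = 2950.0654 rpm)

Stage 1 [84T→63T]: ω = 3224.0000×84/63 = 4298.6667 rpm, dir flips to −; running = −4298.6667
Stage 2 [22T→22T]: ω = 4298.6667×22/22 = 4298.6667 rpm, dir flips to +; running = +4298.6667
Stage 3 [35T→45T]: ω = 4298.6667×35/45 = 3343.4074 rpm, dir flips to −; running = −3343.4074
Stage 4 [30T→34T]: ω = 3343.4074×30/34 = 2950.0654 rpm, dir flips to +; running = +2950.0654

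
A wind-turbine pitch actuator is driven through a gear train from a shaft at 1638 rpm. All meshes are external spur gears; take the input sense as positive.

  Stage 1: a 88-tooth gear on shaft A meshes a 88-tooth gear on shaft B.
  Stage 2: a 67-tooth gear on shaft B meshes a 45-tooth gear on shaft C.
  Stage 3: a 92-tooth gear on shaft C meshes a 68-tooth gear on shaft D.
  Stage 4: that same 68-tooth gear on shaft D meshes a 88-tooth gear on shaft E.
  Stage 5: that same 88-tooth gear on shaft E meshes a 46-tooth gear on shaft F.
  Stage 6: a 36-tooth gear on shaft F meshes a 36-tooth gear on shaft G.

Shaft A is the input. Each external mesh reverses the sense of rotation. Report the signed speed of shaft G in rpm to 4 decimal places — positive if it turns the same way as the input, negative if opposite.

+4877.6000 rpm (same as input, |ω| = 4877.6000 rpm)

Stage 1 [88T→88T]: ω = 1638.0000×88/88 = 1638.0000 rpm, dir flips to −; running = −1638.0000
Stage 2 [67T→45T]: ω = 1638.0000×67/45 = 2438.8000 rpm, dir flips to +; running = +2438.8000
Stage 3 [92T→68T]: ω = 2438.8000×92/68 = 3299.5529 rpm, dir flips to −; running = −3299.5529
Stage 4 [68T→88T]: ω = 3299.5529×68/88 = 2549.6545 rpm, dir flips to +; running = +2549.6545
Stage 5 [88T→46T]: ω = 2549.6545×88/46 = 4877.6000 rpm, dir flips to −; running = −4877.6000
Stage 6 [36T→36T]: ω = 4877.6000×36/36 = 4877.6000 rpm, dir flips to +; running = +4877.6000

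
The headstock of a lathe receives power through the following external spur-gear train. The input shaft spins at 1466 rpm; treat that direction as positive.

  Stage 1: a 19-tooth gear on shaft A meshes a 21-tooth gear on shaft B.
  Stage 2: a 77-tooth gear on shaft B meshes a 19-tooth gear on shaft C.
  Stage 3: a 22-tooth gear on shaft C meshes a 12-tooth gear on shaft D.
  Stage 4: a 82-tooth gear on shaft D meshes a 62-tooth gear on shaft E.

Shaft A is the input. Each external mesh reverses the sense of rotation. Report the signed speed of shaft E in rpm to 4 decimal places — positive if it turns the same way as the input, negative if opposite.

+13033.7384 rpm (same as input, |ω| = 13033.7384 rpm)

Stage 1 [19T→21T]: ω = 1466.0000×19/21 = 1326.3810 rpm, dir flips to −; running = −1326.3810
Stage 2 [77T→19T]: ω = 1326.3810×77/19 = 5375.3333 rpm, dir flips to +; running = +5375.3333
Stage 3 [22T→12T]: ω = 5375.3333×22/12 = 9854.7778 rpm, dir flips to −; running = −9854.7778
Stage 4 [82T→62T]: ω = 9854.7778×82/62 = 13033.7384 rpm, dir flips to +; running = +13033.7384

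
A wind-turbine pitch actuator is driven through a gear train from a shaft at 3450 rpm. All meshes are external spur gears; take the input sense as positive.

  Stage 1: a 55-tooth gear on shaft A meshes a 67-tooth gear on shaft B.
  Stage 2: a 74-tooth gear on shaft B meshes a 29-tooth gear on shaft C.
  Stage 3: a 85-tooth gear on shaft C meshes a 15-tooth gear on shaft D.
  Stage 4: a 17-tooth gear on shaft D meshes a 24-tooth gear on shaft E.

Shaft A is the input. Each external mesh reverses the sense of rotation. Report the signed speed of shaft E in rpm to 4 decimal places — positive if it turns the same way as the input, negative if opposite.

Stage 1 [55T→67T]: ω = 3450.0000×55/67 = 2832.0896 rpm, dir flips to −; running = −2832.0896
Stage 2 [74T→29T]: ω = 2832.0896×74/29 = 7226.7113 rpm, dir flips to +; running = +7226.7113
Stage 3 [85T→15T]: ω = 7226.7113×85/15 = 40951.3639 rpm, dir flips to −; running = −40951.3639
Stage 4 [17T→24T]: ω = 40951.3639×17/24 = 29007.2161 rpm, dir flips to +; running = +29007.2161

+29007.2161 rpm (same as input, |ω| = 29007.2161 rpm)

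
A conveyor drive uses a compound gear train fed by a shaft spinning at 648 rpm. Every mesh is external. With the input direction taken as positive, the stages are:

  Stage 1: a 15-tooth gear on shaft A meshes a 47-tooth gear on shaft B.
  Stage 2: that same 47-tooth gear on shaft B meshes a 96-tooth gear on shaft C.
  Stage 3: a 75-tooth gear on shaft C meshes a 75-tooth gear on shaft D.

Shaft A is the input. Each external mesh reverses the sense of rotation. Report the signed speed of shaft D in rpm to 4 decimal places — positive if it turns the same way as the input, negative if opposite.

-101.2500 rpm (opposite to input, |ω| = 101.2500 rpm)

Stage 1 [15T→47T]: ω = 648.0000×15/47 = 206.8085 rpm, dir flips to −; running = −206.8085
Stage 2 [47T→96T]: ω = 206.8085×47/96 = 101.2500 rpm, dir flips to +; running = +101.2500
Stage 3 [75T→75T]: ω = 101.2500×75/75 = 101.2500 rpm, dir flips to −; running = −101.2500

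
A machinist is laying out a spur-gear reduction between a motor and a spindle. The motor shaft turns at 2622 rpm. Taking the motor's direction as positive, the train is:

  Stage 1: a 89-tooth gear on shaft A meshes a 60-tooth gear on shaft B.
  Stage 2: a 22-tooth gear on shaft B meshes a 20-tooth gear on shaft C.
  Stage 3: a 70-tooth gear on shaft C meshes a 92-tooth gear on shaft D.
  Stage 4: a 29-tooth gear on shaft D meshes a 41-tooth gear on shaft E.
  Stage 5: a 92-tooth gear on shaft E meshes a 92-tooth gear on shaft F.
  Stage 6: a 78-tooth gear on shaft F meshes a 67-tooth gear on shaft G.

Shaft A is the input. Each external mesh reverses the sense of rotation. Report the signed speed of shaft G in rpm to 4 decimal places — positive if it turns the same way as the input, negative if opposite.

Stage 1 [89T→60T]: ω = 2622.0000×89/60 = 3889.3000 rpm, dir flips to −; running = −3889.3000
Stage 2 [22T→20T]: ω = 3889.3000×22/20 = 4278.2300 rpm, dir flips to +; running = +4278.2300
Stage 3 [70T→92T]: ω = 4278.2300×70/92 = 3255.1750 rpm, dir flips to −; running = −3255.1750
Stage 4 [29T→41T]: ω = 3255.1750×29/41 = 2302.4409 rpm, dir flips to +; running = +2302.4409
Stage 5 [92T→92T]: ω = 2302.4409×92/92 = 2302.4409 rpm, dir flips to −; running = −2302.4409
Stage 6 [78T→67T]: ω = 2302.4409×78/67 = 2680.4535 rpm, dir flips to +; running = +2680.4535

+2680.4535 rpm (same as input, |ω| = 2680.4535 rpm)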